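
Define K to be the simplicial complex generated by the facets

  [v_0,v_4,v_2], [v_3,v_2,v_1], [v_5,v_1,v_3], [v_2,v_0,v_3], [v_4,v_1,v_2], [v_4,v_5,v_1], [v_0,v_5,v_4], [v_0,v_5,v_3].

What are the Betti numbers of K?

We work with the vertex ordering v_0 < v_1 < v_2 < v_3 < v_4 < v_5. The simplices of K, each written with vertices in increasing order, are:

  0-simplices (6): [v_0], [v_1], [v_2], [v_3], [v_4], [v_5]
  1-simplices (12): [v_0,v_2], [v_0,v_3], [v_0,v_4], [v_0,v_5], [v_1,v_2], [v_1,v_3], [v_1,v_4], [v_1,v_5], [v_2,v_3], [v_2,v_4], [v_3,v_5], [v_4,v_5]
  2-simplices (8): [v_0,v_2,v_3], [v_0,v_2,v_4], [v_0,v_3,v_5], [v_0,v_4,v_5], [v_1,v_2,v_3], [v_1,v_2,v_4], [v_1,v_3,v_5], [v_1,v_4,v_5]

Hence C_0 ≅ Z^6, C_1 ≅ Z^12, C_2 ≅ Z^8.

The boundary map ∂_1: C_1 → C_0 sends each edge [p,q] (with p < q) to q − p.
As a 6×12 matrix over Z this has rank 5, with invariant factors (1,1,1,1,1).

Boundary ∂_2: C_2 → C_1 acts by ∂[p,q,r] = [q,r] − [p,r] + [p,q]. For instance
  ∂[v_1,v_4,v_5] = [v_4,v_5] − [v_1,v_5] + [v_1,v_4],
  ∂[v_0,v_4,v_5] = [v_4,v_5] − [v_0,v_5] + [v_0,v_4].
This gives a 12×8 integer matrix of rank 7; reducing to Smith normal form yields diagonal entries (1,1,1,1,1,1,1).

Now H_k = ker ∂_k / im ∂_{k+1}, so:

  H_0: rank C_0 − rank ∂_1 = 6 − 5 = 1, and the invariant factors of ∂_1 are all 1, so H_0 = Z.
  H_1: rank ker ∂_1 − rank ∂_2 = (12 − 5) − 7 = 0, and the invariant factors of ∂_2 are all 1, so H_1 = 0.
  H_2: rank ker ∂_2 − rank ∂_3 = (8 − 7) − 0 = 1, and there is no ∂_3, so H_2 = Z.

(K is a triangulation of the 2-sphere S^2.)

Hence the Betti numbers are b_0 = 1, b_1 = 0, b_2 = 1.

b_0 = 1, b_1 = 0, b_2 = 1.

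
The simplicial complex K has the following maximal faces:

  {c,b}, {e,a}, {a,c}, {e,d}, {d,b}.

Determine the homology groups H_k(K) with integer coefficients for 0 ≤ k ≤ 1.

Order the vertices as a < b < c < d < e. Listing each simplex with vertices in this order, K has dimension 1 with simplices:

  0-simplices (5): a, b, c, d, e
  1-simplices (5): ac, ae, bc, bd, de

Hence C_0 ≅ Z^5, C_1 ≅ Z^5.

The boundary map ∂_1: C_1 → C_0 maps an edge to its endpoints' difference, ∂[p,q] = q − p. For instance
  ∂ae = e − a.
As a 5×5 matrix over Z this has rank 4, with invariant factors (1,1,1,1).

Now H_k = ker ∂_k / im ∂_{k+1}, so:

  H_0: rank C_0 − rank ∂_1 = 5 − 4 = 1, and the invariant factors of ∂_1 are all 1, so H_0 ≅ Z.
  H_1: rank ker ∂_1 − rank ∂_2 = (5 − 4) − 0 = 1, and there is no ∂_2, so H_1 ≅ Z.

H_0 ≅ Z,  H_1 ≅ Z.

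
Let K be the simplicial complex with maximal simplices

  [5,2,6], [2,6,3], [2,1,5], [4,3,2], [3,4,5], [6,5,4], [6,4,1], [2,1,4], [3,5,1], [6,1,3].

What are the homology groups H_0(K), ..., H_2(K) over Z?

H_0 ≅ Z,  H_1 ≅ Z/2,  H_2 = 0.

Take the total order 1 < 2 < 3 < 4 < 5 < 6 on the vertex set. Then K (dimension 2) consists of the simplices:

  0-simplices (6): [1], [2], [3], [4], [5], [6]
  1-simplices (15): [1,2], [1,3], [1,4], [1,5], [1,6], [2,3], [2,4], [2,5], [2,6], [3,4], [3,5], [3,6], [4,5], [4,6], [5,6]
  2-simplices (10): [1,2,4], [1,2,5], [1,3,5], [1,3,6], [1,4,6], [2,3,4], [2,3,6], [2,5,6], [3,4,5], [4,5,6]

giving chain groups C_0 ≅ Z^6, C_1 ≅ Z^15, C_2 ≅ Z^10.

The boundary map ∂_1: C_1 → C_0 sends each edge [p,q] (with p < q) to q − p. For instance
  ∂[4,6] = [6] − [4].
The 6×15 boundary matrix has rank 5 and Smith normal form diag(1,1,1,1,1).

∂_2: C_2 → C_1 acts by ∂[p,q,r] = [q,r] − [p,r] + [p,q]. For instance
  ∂[2,5,6] = [5,6] − [2,6] + [2,5],
  ∂[2,3,4] = [3,4] − [2,4] + [2,3].
The 15×10 boundary matrix has rank 10 and Smith normal form diag(1,1,1,1,1,1,1,1,1,2).

Now H_k = ker ∂_k / im ∂_{k+1}, so:

  H_0: rank C_0 − rank ∂_1 = 6 − 5 = 1, and the invariant factors of ∂_1 are all 1, so H_0 ≅ Z.
  H_1: rank ker ∂_1 − rank ∂_2 = (15 − 5) − 10 = 0, and ∂_2 has invariant factor 2 > 1, so H_1 ≅ Z/2.
  H_2: rank ker ∂_2 − rank ∂_3 = (10 − 10) − 0 = 0, and there is no ∂_3, so H_2 ≅ 0.

As a check, the Euler characteristic is 6 − 15 + 10 = 1, which agrees with 1 − 0 + 0 = 1.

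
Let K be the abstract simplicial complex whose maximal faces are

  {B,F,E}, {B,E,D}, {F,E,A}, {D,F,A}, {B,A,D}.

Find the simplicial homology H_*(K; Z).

Order the vertices as A < B < D < E < F. Listing each simplex with vertices in this order, K has dimension 2 with simplices:

  0-simplices (5): A, B, D, E, F
  1-simplices (10): AB, AD, AE, AF, BD, BE, BF, DE, DF, EF
  2-simplices (5): ABD, ADF, AEF, BDE, BEF

Hence C_0 ≅ Z^5, C_1 ≅ Z^10, C_2 ≅ Z^5.

The boundary map ∂_1: C_1 → C_0 sends each edge [p,q] (with p < q) to q − p.
As a 5×10 matrix over Z this has rank 4, with invariant factors (1,1,1,1).

∂_2: C_2 → C_1 acts by ∂[p,q,r] = [q,r] − [p,r] + [p,q]. For instance
  ∂AEF = EF − AF + AE,
  ∂BEF = EF − BF + BE.
This gives a 10×5 integer matrix of rank 5; reducing to Smith normal form yields diagonal entries (1,1,1,1,1).

Reading off H_k = ker ∂_k / im ∂_{k+1}:

  H_0: rank C_0 − rank ∂_1 = 5 − 4 = 1, and the invariant factors of ∂_1 are all 1, so H_0 ≅ Z.
  H_1: rank ker ∂_1 − rank ∂_2 = (10 − 4) − 5 = 1, and the invariant factors of ∂_2 are all 1, so H_1 ≅ Z.
  H_2: rank ker ∂_2 − rank ∂_3 = (5 − 5) − 0 = 0, and there is no ∂_3, so H_2 ≅ 0.

As a check, the Euler characteristic is 5 − 10 + 5 = 0, which agrees with 1 − 1 + 0 = 0.

H_0 ≅ Z,  H_1 ≅ Z,  H_2 = 0.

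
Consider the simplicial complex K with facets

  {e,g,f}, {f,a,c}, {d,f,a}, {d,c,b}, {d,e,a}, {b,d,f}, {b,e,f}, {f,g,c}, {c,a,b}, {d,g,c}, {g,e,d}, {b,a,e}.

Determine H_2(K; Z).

Fix the vertex order a < b < c < d < e < f < g and write every simplex with vertices in increasing order. Then dim K = 2 and the simplices of K are:

  0-simplices (7): a, b, c, d, e, f, g
  1-simplices (18): ab, ac, ad, ae, af, bc, bd, be, bf, cd, cf, cg, de, df, dg, ef, eg, fg
  2-simplices (12): abc, abe, acf, ade, adf, bcd, bdf, bef, cdg, cfg, deg, efg

giving chain groups C_0 ≅ Z^7, C_1 ≅ Z^18, C_2 ≅ Z^12.

∂_1: C_1 → C_0 maps an edge to its endpoints' difference, ∂[p,q] = q − p. For instance
  ∂de = e − d.
This gives a 7×18 integer matrix of rank 6; reducing to Smith normal form yields diagonal entries (1,1,1,1,1,1).

Boundary ∂_2: C_2 → C_1 maps a triangle to the signed sum of its edges. For instance
  ∂cfg = fg − cg + cf,
  ∂deg = eg − dg + de.
The resulting 18×12 matrix has rank 12, and its Smith normal form has invariant factors (1,1,1,1,1,1,1,1,1,1,1,2).

Reading off H_k = ker ∂_k / im ∂_{k+1}:

  H_2: rank ker ∂_2 − rank ∂_3 = (12 − 12) − 0 = 0, and there is no ∂_3, so H_2 = 0.

(K is a triangulation of the real projective plane RP^2.)

H_2 ≅ 0.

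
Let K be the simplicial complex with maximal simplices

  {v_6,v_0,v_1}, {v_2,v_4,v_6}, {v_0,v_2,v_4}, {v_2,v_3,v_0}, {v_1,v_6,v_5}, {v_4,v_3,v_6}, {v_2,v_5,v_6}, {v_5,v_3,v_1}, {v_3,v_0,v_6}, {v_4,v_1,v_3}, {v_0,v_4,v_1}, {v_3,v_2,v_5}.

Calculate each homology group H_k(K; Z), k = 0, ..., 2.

Take the total order v_0 < v_1 < v_2 < v_3 < v_4 < v_5 < v_6 on the vertex set. Then K (dimension 2) consists of the simplices:

  0-simplices (7): [v_0], [v_1], [v_2], [v_3], [v_4], [v_5], [v_6]
  1-simplices (18): (18 of them)
  2-simplices (12): (12 of them)

Hence C_0 ≅ Z^7, C_1 ≅ Z^18, C_2 ≅ Z^12.

∂_1: C_1 → C_0 sends each edge [p,q] (with p < q) to q − p. For instance
  ∂[v_1,v_3] = [v_3] − [v_1].
This gives a 7×18 integer matrix of rank 6; reducing to Smith normal form yields diagonal entries (1,1,1,1,1,1).

∂_2: C_2 → C_1 acts by ∂[p,q,r] = [q,r] − [p,r] + [p,q]. For instance
  ∂[v_0,v_1,v_4] = [v_1,v_4] − [v_0,v_4] + [v_0,v_1],
  ∂[v_0,v_3,v_6] = [v_3,v_6] − [v_0,v_6] + [v_0,v_3].
The resulting 18×12 matrix has rank 12, and its Smith normal form has invariant factors (1,1,1,1,1,1,1,1,1,1,1,2).

From H_k ≅ ker(∂_k) / im(∂_{k+1}) we obtain:

  H_0: rank C_0 − rank ∂_1 = 7 − 6 = 1, and the invariant factors of ∂_1 are all 1, so H_0 ≅ Z.
  H_1: rank ker ∂_1 − rank ∂_2 = (18 − 6) − 12 = 0, and ∂_2 has invariant factor 2 > 1, so H_1 ≅ Z/2.
  H_2: rank ker ∂_2 − rank ∂_3 = (12 − 12) − 0 = 0, and there is no ∂_3, so H_2 ≅ 0.

As a check, the Euler characteristic is 7 − 18 + 12 = 1, which agrees with 1 − 0 + 0 = 1.

H_0 = Z,  H_1 = Z/2,  H_2 = 0.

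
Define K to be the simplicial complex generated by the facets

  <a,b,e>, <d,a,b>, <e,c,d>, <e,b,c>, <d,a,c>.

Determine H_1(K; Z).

H_1 ≅ Z.

We work with the vertex ordering a < b < c < d < e. The simplices of K, each written with vertices in increasing order, are:

  0-simplices (5): a, b, c, d, e
  1-simplices (10): ab, ac, ad, ae, bc, bd, be, cd, ce, de
  2-simplices (5): abd, abe, acd, bce, cde

so the chain groups are C_0 ≅ Z^5, C_1 ≅ Z^10, C_2 ≅ Z^5.

∂_1: C_1 → C_0 is given by ∂[p,q] = [q] − [p]. For instance
  ∂be = e − b.
The resulting 5×10 matrix has rank 4, and its Smith normal form has invariant factors (1,1,1,1).

Boundary ∂_2: C_2 → C_1 acts by ∂[p,q,r] = [q,r] − [p,r] + [p,q]. For instance
  ∂bce = ce − be + bc,
  ∂acd = cd − ad + ac.
The 10×5 boundary matrix has rank 5 and Smith normal form diag(1,1,1,1,1).

Now H_k = ker ∂_k / im ∂_{k+1}, so:

  H_1: rank ker ∂_1 − rank ∂_2 = (10 − 4) − 5 = 1, and the invariant factors of ∂_2 are all 1, so H_1 ≅ Z.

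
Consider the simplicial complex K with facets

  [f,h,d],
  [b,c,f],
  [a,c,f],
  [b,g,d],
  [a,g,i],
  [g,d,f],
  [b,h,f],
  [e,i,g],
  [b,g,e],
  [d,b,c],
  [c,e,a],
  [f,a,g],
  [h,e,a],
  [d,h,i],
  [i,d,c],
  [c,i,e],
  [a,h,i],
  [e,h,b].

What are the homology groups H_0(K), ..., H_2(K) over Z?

H_0 = Z,  H_1 = Z ⊕ Z/2,  H_2 = 0.

Take the total order a < b < c < d < e < f < g < h < i on the vertex set. Then K (dimension 2) consists of the simplices:

  0-simplices (9): a, b, c, d, e, f, g, h, i
  1-simplices (27): ac, ae, af, ag, ah, ai, bc, bd, be, bf, bg, bh, cd, ce, cf, ci, df, dg, dh, di, eg, eh, ei, fg, fh, gi, hi
  2-simplices (18): ace, acf, aeh, afg, agi, ahi, bcd, bcf, bdg, beg, beh, bfh, cdi, cei, dfg, dfh, dhi, egi

Hence C_0 ≅ Z^9, C_1 ≅ Z^27, C_2 ≅ Z^18.

Boundary ∂_1: C_1 → C_0 sends each edge [p,q] (with p < q) to q − p. For instance
  ∂bc = c − b.
The 9×27 boundary matrix has rank 8 and Smith normal form diag(1,1,1,1,1,1,1,1).

Boundary ∂_2: C_2 → C_1 sends each 2-simplex [p,q,r] to [q,r] − [p,r] + [p,q]. For instance
  ∂afg = fg − ag + af,
  ∂dhi = hi − di + dh.
The resulting 27×18 matrix has rank 18, and its Smith normal form has invariant factors (1,1,1,1,1,1,1,1,1,1,1,1,1,1,1,1,1,2).

Reading off H_k = ker ∂_k / im ∂_{k+1}:

  H_0: rank C_0 − rank ∂_1 = 9 − 8 = 1, and the invariant factors of ∂_1 are all 1, so H_0 = Z.
  H_1: rank ker ∂_1 − rank ∂_2 = (27 − 8) − 18 = 1, and ∂_2 has invariant factor 2 > 1, so H_1 = Z ⊕ Z/2.
  H_2: rank ker ∂_2 − rank ∂_3 = (18 − 18) − 0 = 0, and there is no ∂_3, so H_2 = 0.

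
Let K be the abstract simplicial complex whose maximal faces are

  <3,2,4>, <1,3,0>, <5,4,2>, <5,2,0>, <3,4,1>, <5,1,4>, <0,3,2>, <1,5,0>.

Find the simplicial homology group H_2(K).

H_2 ≅ Z.

K has 6 vertices, 12 edges, 8 triangles.
rank ∂_2 = 7, rank ∂_3 = 0 ⇒ b_2 = 8 − 7 − 0 = 1. So H_2 = Z.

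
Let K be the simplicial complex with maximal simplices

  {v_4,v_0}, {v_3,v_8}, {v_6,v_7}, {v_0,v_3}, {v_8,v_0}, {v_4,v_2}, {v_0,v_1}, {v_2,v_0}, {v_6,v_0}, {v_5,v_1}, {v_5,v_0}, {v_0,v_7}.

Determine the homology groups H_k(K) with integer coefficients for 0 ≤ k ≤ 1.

H_0 = Z,  H_1 = Z^4.

Order the vertices as v_0 < v_1 < v_2 < v_3 < v_4 < v_5 < v_6 < v_7 < v_8. Listing each simplex with vertices in this order, K has dimension 1 with simplices:

  0-simplices (9): [v_0], [v_1], [v_2], [v_3], [v_4], [v_5], [v_6], [v_7], [v_8]
  1-simplices (12): [v_0,v_1], [v_0,v_2], [v_0,v_3], [v_0,v_4], [v_0,v_5], [v_0,v_6], [v_0,v_7], [v_0,v_8], [v_1,v_5], [v_2,v_4], [v_3,v_8], [v_6,v_7]

so the chain groups are C_0 ≅ Z^9, C_1 ≅ Z^12.

∂_1: C_1 → C_0 is given by ∂[p,q] = [q] − [p]. For instance
  ∂[v_0,v_5] = [v_5] − [v_0].
As a 9×12 matrix over Z this has rank 8, with invariant factors (1,1,1,1,1,1,1,1).

Computing H_k = (kernel of ∂_k) / (image of ∂_{k+1}):

  H_0: rank C_0 − rank ∂_1 = 9 − 8 = 1, and the invariant factors of ∂_1 are all 1, so H_0 ≅ Z.
  H_1: rank ker ∂_1 − rank ∂_2 = (12 − 8) − 0 = 4, and there is no ∂_2, so H_1 ≅ Z^4.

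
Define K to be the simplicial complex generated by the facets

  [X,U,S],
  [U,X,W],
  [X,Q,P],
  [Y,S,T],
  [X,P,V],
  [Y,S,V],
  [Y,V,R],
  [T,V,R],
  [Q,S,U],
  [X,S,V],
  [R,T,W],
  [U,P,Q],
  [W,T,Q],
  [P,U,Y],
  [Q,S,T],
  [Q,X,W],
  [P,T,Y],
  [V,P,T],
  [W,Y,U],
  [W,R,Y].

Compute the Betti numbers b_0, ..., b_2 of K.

K has 10 vertices, 30 edges, 20 triangles.
rank ∂_0 = 0, rank ∂_1 = 9 ⇒ b_0 = 10 − 0 − 9 = 1; all invariant factors of ∂_1 are 1 so no torsion. So H_0 ≅ Z.
rank ∂_1 = 9, rank ∂_2 = 20 ⇒ b_1 = 30 − 9 − 20 = 1; ∂_2 has invariant factor(s) [2] giving torsion. So H_1 ≅ Z × Z/2.
rank ∂_2 = 20, rank ∂_3 = 0 ⇒ b_2 = 20 − 20 − 0 = 0. So H_2 ≅ 0.

b_0 = 1, b_1 = 1, b_2 = 0.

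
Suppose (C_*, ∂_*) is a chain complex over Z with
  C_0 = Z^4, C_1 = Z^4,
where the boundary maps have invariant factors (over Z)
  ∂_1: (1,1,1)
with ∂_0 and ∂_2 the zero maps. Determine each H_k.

H_0: b_0 = 4 − 0 − 3 = 1; torsion from ∂_1 factors > 1: none. So H_0 ≅ Z.
H_1: b_1 = 4 − 3 − 0 = 1; torsion from ∂_2 factors > 1: none. So H_1 ≅ Z.

H_0 ≅ Z,  H_1 ≅ Z.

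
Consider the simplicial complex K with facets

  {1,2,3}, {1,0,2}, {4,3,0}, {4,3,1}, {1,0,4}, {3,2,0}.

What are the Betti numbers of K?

Take the total order 0 < 1 < 2 < 3 < 4 on the vertex set. Then K (dimension 2) consists of the simplices:

  0-simplices (5): [0], [1], [2], [3], [4]
  1-simplices (9): [0,1], [0,2], [0,3], [0,4], [1,2], [1,3], [1,4], [2,3], [3,4]
  2-simplices (6): [0,1,2], [0,1,4], [0,2,3], [0,3,4], [1,2,3], [1,3,4]

so the chain groups are C_0 ≅ Z^5, C_1 ≅ Z^9, C_2 ≅ Z^6.

Boundary ∂_1: C_1 → C_0 sends each edge [p,q] (with p < q) to q − p. For instance
  ∂[0,3] = [3] − [0].
This gives a 5×9 integer matrix of rank 4; reducing to Smith normal form yields diagonal entries (1,1,1,1).

∂_2: C_2 → C_1 maps a triangle to the signed sum of its edges. For instance
  ∂[1,3,4] = [3,4] − [1,4] + [1,3],
  ∂[0,3,4] = [3,4] − [0,4] + [0,3].
The resulting 9×6 matrix has rank 5, and its Smith normal form has invariant factors (1,1,1,1,1).

Computing H_k = (kernel of ∂_k) / (image of ∂_{k+1}):

  H_0: rank C_0 − rank ∂_1 = 5 − 4 = 1, and the invariant factors of ∂_1 are all 1, so H_0 = Z.
  H_1: rank ker ∂_1 − rank ∂_2 = (9 − 4) − 5 = 0, and the invariant factors of ∂_2 are all 1, so H_1 = 0.
  H_2: rank ker ∂_2 − rank ∂_3 = (6 − 5) − 0 = 1, and there is no ∂_3, so H_2 = Z.

As a check, the Euler characteristic is 5 − 9 + 6 = 2, which agrees with 1 − 0 + 1 = 2.

Hence the Betti numbers are b_0 = 1, b_1 = 0, b_2 = 1.

b_0 = 1, b_1 = 0, b_2 = 1.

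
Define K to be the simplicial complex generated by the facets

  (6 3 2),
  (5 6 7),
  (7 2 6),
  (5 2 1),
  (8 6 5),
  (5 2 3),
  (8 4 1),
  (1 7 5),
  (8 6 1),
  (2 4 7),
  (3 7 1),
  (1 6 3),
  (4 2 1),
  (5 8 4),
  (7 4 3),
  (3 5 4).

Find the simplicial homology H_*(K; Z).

Order the vertices as 1 < 2 < 3 < 4 < 5 < 6 < 7 < 8. Listing each simplex with vertices in this order, K has dimension 2 with simplices:

  0-simplices (8): [1], [2], [3], [4], [5], [6], [7], [8]
  1-simplices (24): (24 of them)
  2-simplices (16): [1,2,4], [1,2,5], [1,3,6], [1,3,7], [1,4,8], [1,5,7], [1,6,8], [2,3,5], [2,3,6], [2,4,7], [2,6,7], [3,4,5], [3,4,7], [4,5,8], [5,6,7], [5,6,8]

giving chain groups C_0 ≅ Z^8, C_1 ≅ Z^24, C_2 ≅ Z^16.

∂_1: C_1 → C_0 is given by ∂[p,q] = [q] − [p]. For instance
  ∂[3,5] = [5] − [3].
The resulting 8×24 matrix has rank 7, and its Smith normal form has invariant factors (1,1,1,1,1,1,1).

Boundary ∂_2: C_2 → C_1 acts by ∂[p,q,r] = [q,r] − [p,r] + [p,q]. For instance
  ∂[2,3,5] = [3,5] − [2,5] + [2,3],
  ∂[3,4,5] = [4,5] − [3,5] + [3,4].
The resulting 24×16 matrix has rank 15, and its Smith normal form has invariant factors (1,1,1,1,1,1,1,1,1,1,1,1,1,1,1).

Reading off H_k = ker ∂_k / im ∂_{k+1}:

  H_0: rank C_0 − rank ∂_1 = 8 − 7 = 1, and the invariant factors of ∂_1 are all 1, so H_0 = Z.
  H_1: rank ker ∂_1 − rank ∂_2 = (24 − 7) − 15 = 2, and the invariant factors of ∂_2 are all 1, so H_1 = Z^2.
  H_2: rank ker ∂_2 − rank ∂_3 = (16 − 15) − 0 = 1, and there is no ∂_3, so H_2 = Z.

(K is a triangulation of the torus T^2.)

H_0 = Z,  H_1 = Z^2,  H_2 = Z.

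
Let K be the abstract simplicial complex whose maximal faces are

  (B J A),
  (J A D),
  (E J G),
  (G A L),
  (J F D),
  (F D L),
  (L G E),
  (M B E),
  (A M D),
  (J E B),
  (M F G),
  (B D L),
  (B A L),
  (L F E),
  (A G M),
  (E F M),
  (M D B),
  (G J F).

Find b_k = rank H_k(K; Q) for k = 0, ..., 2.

Fix the vertex order A < B < D < E < F < G < J < L < M and write every simplex with vertices in increasing order. Then dim K = 2 and the simplices of K are:

  0-simplices (9): A, B, D, E, F, G, J, L, M
  1-simplices (27): AB, AD, AG, AJ, AL, AM, BD, BE, BJ, BL, BM, DF, DJ, DL, DM, EF, EG, EJ, EL, EM, FG, FJ, FL, FM, GJ, GL, GM
  2-simplices (18): ABJ, ABL, ADJ, ADM, AGL, AGM, BDL, BDM, BEJ, BEM, DFJ, DFL, EFL, EFM, EGJ, EGL, FGJ, FGM

so the chain groups are C_0 ≅ Z^9, C_1 ≅ Z^27, C_2 ≅ Z^18.

Boundary ∂_1: C_1 → C_0 sends each edge [p,q] (with p < q) to q − p. For instance
  ∂FG = G − F.
As a 9×27 matrix over Z this has rank 8, with invariant factors (1,1,1,1,1,1,1,1).

Boundary ∂_2: C_2 → C_1 maps a triangle to the signed sum of its edges. For instance
  ∂EFL = FL − EL + EF,
  ∂ADJ = DJ − AJ + AD.
As a 27×18 matrix over Z this has rank 18, with invariant factors (1,1,1,1,1,1,1,1,1,1,1,1,1,1,1,1,1,2).

From H_k ≅ ker(∂_k) / im(∂_{k+1}) we obtain:

  H_0: rank C_0 − rank ∂_1 = 9 − 8 = 1, and the invariant factors of ∂_1 are all 1, so H_0 ≅ Z.
  H_1: rank ker ∂_1 − rank ∂_2 = (27 − 8) − 18 = 1, and ∂_2 has invariant factor 2 > 1, so H_1 ≅ Z ⊕ Z/2.
  H_2: rank ker ∂_2 − rank ∂_3 = (18 − 18) − 0 = 0, and there is no ∂_3, so H_2 ≅ 0.

Hence the Betti numbers are b_0 = 1, b_1 = 1, b_2 = 0.

b_0 = 1, b_1 = 1, b_2 = 0.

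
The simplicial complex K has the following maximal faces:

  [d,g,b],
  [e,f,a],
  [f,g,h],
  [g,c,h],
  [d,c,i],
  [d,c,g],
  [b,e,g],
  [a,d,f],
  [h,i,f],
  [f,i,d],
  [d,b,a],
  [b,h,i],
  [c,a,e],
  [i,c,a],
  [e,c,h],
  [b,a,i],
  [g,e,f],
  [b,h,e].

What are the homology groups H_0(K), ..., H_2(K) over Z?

Fix the vertex order a < b < c < d < e < f < g < h < i and write every simplex with vertices in increasing order. Then dim K = 2 and the simplices of K are:

  0-simplices (9): a, b, c, d, e, f, g, h, i
  1-simplices (27): ab, ac, ad, ae, af, ai, bd, be, bg, bh, bi, cd, ce, cg, ch, ci, df, dg, di, ef, eg, eh, fg, fh, fi, gh, hi
  2-simplices (18): abd, abi, ace, aci, adf, aef, bdg, beg, beh, bhi, cdg, cdi, ceh, cgh, dfi, efg, fgh, fhi

Hence C_0 ≅ Z^9, C_1 ≅ Z^27, C_2 ≅ Z^18.

∂_1: C_1 → C_0 is given by ∂[p,q] = [q] − [p].
The resulting 9×27 matrix has rank 8, and its Smith normal form has invariant factors (1,1,1,1,1,1,1,1).

∂_2: C_2 → C_1 acts by ∂[p,q,r] = [q,r] − [p,r] + [p,q]. For instance
  ∂dfi = fi − di + df,
  ∂efg = fg − eg + ef.
The 27×18 boundary matrix has rank 18 and Smith normal form diag(1,1,1,1,1,1,1,1,1,1,1,1,1,1,1,1,1,2).

Reading off H_k = ker ∂_k / im ∂_{k+1}:

  H_0: rank C_0 − rank ∂_1 = 9 − 8 = 1, and the invariant factors of ∂_1 are all 1, so H_0 = Z.
  H_1: rank ker ∂_1 − rank ∂_2 = (27 − 8) − 18 = 1, and ∂_2 has invariant factor 2 > 1, so H_1 = Z × Z/2.
  H_2: rank ker ∂_2 − rank ∂_3 = (18 − 18) − 0 = 0, and there is no ∂_3, so H_2 = 0.

As a check, the Euler characteristic is 9 − 27 + 18 = 0, which agrees with 1 − 1 + 0 = 0.

H_0 = Z,  H_1 = Z × Z/2,  H_2 = 0.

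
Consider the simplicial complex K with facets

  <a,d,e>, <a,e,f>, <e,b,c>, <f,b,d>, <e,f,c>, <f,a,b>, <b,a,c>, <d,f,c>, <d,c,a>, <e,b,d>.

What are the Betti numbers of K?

b_0 = 1, b_1 = 0, b_2 = 0.

We work with the vertex ordering a < b < c < d < e < f. The simplices of K, each written with vertices in increasing order, are:

  0-simplices (6): a, b, c, d, e, f
  1-simplices (15): ab, ac, ad, ae, af, bc, bd, be, bf, cd, ce, cf, de, df, ef
  2-simplices (10): abc, abf, acd, ade, aef, bce, bde, bdf, cdf, cef

giving chain groups C_0 ≅ Z^6, C_1 ≅ Z^15, C_2 ≅ Z^10.

∂_1: C_1 → C_0 sends each edge [p,q] (with p < q) to q − p. For instance
  ∂ab = b − a.
This gives a 6×15 integer matrix of rank 5; reducing to Smith normal form yields diagonal entries (1,1,1,1,1).

The boundary map ∂_2: C_2 → C_1 acts by ∂[p,q,r] = [q,r] − [p,r] + [p,q]. For instance
  ∂cdf = df − cf + cd,
  ∂ade = de − ae + ad.
This gives a 15×10 integer matrix of rank 10; reducing to Smith normal form yields diagonal entries (1,1,1,1,1,1,1,1,1,2).

From H_k ≅ ker(∂_k) / im(∂_{k+1}) we obtain:

  H_0: rank C_0 − rank ∂_1 = 6 − 5 = 1, and the invariant factors of ∂_1 are all 1, so H_0 ≅ Z.
  H_1: rank ker ∂_1 − rank ∂_2 = (15 − 5) − 10 = 0, and ∂_2 has invariant factor 2 > 1, so H_1 ≅ Z/2.
  H_2: rank ker ∂_2 − rank ∂_3 = (10 − 10) − 0 = 0, and there is no ∂_3, so H_2 ≅ 0.

As a check, the Euler characteristic is 6 − 15 + 10 = 1, which agrees with 1 − 0 + 0 = 1.

Hence the Betti numbers are b_0 = 1, b_1 = 0, b_2 = 0.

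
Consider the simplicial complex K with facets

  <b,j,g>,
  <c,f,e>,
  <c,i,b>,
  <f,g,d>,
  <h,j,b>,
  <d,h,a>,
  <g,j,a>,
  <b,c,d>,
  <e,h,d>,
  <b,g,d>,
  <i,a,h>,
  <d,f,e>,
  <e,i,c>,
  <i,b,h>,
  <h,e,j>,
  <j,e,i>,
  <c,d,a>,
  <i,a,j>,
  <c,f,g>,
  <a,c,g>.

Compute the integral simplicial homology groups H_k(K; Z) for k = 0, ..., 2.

Fix the vertex order a < b < c < d < e < f < g < h < i < j and write every simplex with vertices in increasing order. Then dim K = 2 and the simplices of K are:

  0-simplices (10): a, b, c, d, e, f, g, h, i, j
  1-simplices (30): ac, ad, ag, ah, ai, aj, bc, bd, bg, bh, bi, bj, cd, ce, cf, cg, ci, de, df, dg, dh, ef, eh, ei, ej, fg, gj, hi, hj, ij
  2-simplices (20): acd, acg, adh, agj, ahi, aij, bcd, bci, bdg, bgj, bhi, bhj, cef, cei, cfg, def, deh, dfg, ehj, eij

giving chain groups C_0 ≅ Z^10, C_1 ≅ Z^30, C_2 ≅ Z^20.

Boundary ∂_1: C_1 → C_0 is given by ∂[p,q] = [q] − [p].
As a 10×30 matrix over Z this has rank 9, with invariant factors (1,1,1,1,1,1,1,1,1).

∂_2: C_2 → C_1 acts by ∂[p,q,r] = [q,r] − [p,r] + [p,q]. For instance
  ∂ahi = hi − ai + ah,
  ∂acg = cg − ag + ac.
As a 30×20 matrix over Z this has rank 20, with invariant factors (1,1,1,1,1,1,1,1,1,1,1,1,1,1,1,1,1,1,1,2).

Now H_k = ker ∂_k / im ∂_{k+1}, so:

  H_0: rank C_0 − rank ∂_1 = 10 − 9 = 1, and the invariant factors of ∂_1 are all 1, so H_0 ≅ Z.
  H_1: rank ker ∂_1 − rank ∂_2 = (30 − 9) − 20 = 1, and ∂_2 has invariant factor 2 > 1, so H_1 ≅ Z ⊕ Z/2Z.
  H_2: rank ker ∂_2 − rank ∂_3 = (20 − 20) − 0 = 0, and there is no ∂_3, so H_2 ≅ 0.

(K is a triangulation of the Klein bottle.)

H_0 ≅ Z,  H_1 ≅ Z ⊕ Z/2Z,  H_2 = 0.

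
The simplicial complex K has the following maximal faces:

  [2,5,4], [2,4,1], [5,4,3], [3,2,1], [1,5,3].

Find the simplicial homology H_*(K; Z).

H_0 = Z,  H_1 = Z,  H_2 = 0.

Take the total order 1 < 2 < 3 < 4 < 5 on the vertex set. Then K (dimension 2) consists of the simplices:

  0-simplices (5): [1], [2], [3], [4], [5]
  1-simplices (10): [1,2], [1,3], [1,4], [1,5], [2,3], [2,4], [2,5], [3,4], [3,5], [4,5]
  2-simplices (5): [1,2,3], [1,2,4], [1,3,5], [2,4,5], [3,4,5]

giving chain groups C_0 ≅ Z^5, C_1 ≅ Z^10, C_2 ≅ Z^5.

The boundary map ∂_1: C_1 → C_0 is given by ∂[p,q] = [q] − [p].
The 5×10 boundary matrix has rank 4 and Smith normal form diag(1,1,1,1).

∂_2: C_2 → C_1 acts by ∂[p,q,r] = [q,r] − [p,r] + [p,q]. For instance
  ∂[2,4,5] = [4,5] − [2,5] + [2,4],
  ∂[1,3,5] = [3,5] − [1,5] + [1,3].
The resulting 10×5 matrix has rank 5, and its Smith normal form has invariant factors (1,1,1,1,1).

Reading off H_k = ker ∂_k / im ∂_{k+1}:

  H_0: rank C_0 − rank ∂_1 = 5 − 4 = 1, and the invariant factors of ∂_1 are all 1, so H_0 = Z.
  H_1: rank ker ∂_1 − rank ∂_2 = (10 − 4) − 5 = 1, and the invariant factors of ∂_2 are all 1, so H_1 = Z.
  H_2: rank ker ∂_2 − rank ∂_3 = (5 − 5) − 0 = 0, and there is no ∂_3, so H_2 = 0.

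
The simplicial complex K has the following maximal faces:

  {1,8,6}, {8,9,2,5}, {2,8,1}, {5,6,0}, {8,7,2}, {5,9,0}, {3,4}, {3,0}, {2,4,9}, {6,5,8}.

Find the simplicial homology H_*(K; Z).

Fix the vertex order 0 < 1 < 2 < 3 < 4 < 5 < 6 < 7 < 8 < 9 and write every simplex with vertices in increasing order. Then dim K = 3 and the simplices of K are:

  0-simplices (10): [0], [1], [2], [3], [4], [5], [6], [7], [8], [9]
  1-simplices (20): [0,3], [0,5], [0,6], [0,9], [1,2], [1,6], [1,8], [2,4], [2,5], [2,7], [2,8], [2,9], [3,4], [4,9], [5,6], [5,8], [5,9], [6,8], [7,8], [8,9]
  2-simplices (11): [0,5,6], [0,5,9], [1,2,8], [1,6,8], [2,4,9], [2,5,8], [2,5,9], [2,7,8], [2,8,9], [5,6,8], [5,8,9]
  3-simplices (1): [2,5,8,9]

giving chain groups C_0 ≅ Z^10, C_1 ≅ Z^20, C_2 ≅ Z^11, C_3 ≅ Z^1.

The boundary map ∂_1: C_1 → C_0 is given by ∂[p,q] = [q] − [p].
This gives a 10×20 integer matrix of rank 9; reducing to Smith normal form yields diagonal entries (1,1,1,1,1,1,1,1,1).

Boundary ∂_2: C_2 → C_1 acts by ∂[p,q,r] = [q,r] − [p,r] + [p,q]. For instance
  ∂[2,5,9] = [5,9] − [2,9] + [2,5],
  ∂[0,5,9] = [5,9] − [0,9] + [0,5].
The 20×11 boundary matrix has rank 10 and Smith normal form diag(1,1,1,1,1,1,1,1,1,1).

The boundary map ∂_3: C_3 → C_2 sends each 3-simplex σ to the alternating sum Σ_i (−1)^i (σ with its i-th vertex removed). For instance
  ∂[2,5,8,9] = [5,8,9] − [2,8,9] + [2,5,9] − [2,5,8].
The resulting 11×1 matrix has rank 1, and its Smith normal form has invariant factors (1).

Now H_k = ker ∂_k / im ∂_{k+1}, so:

  H_0: rank C_0 − rank ∂_1 = 10 − 9 = 1, and the invariant factors of ∂_1 are all 1, so H_0 = Z.
  H_1: rank ker ∂_1 − rank ∂_2 = (20 − 9) − 10 = 1, and the invariant factors of ∂_2 are all 1, so H_1 = Z.
  H_2: rank ker ∂_2 − rank ∂_3 = (11 − 10) − 1 = 0, and the invariant factors of ∂_3 are all 1, so H_2 = 0.
  H_3: rank ker ∂_3 − rank ∂_4 = (1 − 1) − 0 = 0, and there is no ∂_4, so H_3 = 0.

H_0 ≅ Z,  H_1 ≅ Z,  H_2 = 0,  H_3 = 0.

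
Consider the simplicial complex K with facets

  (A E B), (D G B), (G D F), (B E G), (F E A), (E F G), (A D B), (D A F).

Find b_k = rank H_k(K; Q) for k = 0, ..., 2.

b_0 = 1, b_1 = 0, b_2 = 1.

Order the vertices as A < B < D < E < F < G. Listing each simplex with vertices in this order, K has dimension 2 with simplices:

  0-simplices (6): A, B, D, E, F, G
  1-simplices (12): AB, AD, AE, AF, BD, BE, BG, DF, DG, EF, EG, FG
  2-simplices (8): ABD, ABE, ADF, AEF, BDG, BEG, DFG, EFG

so the chain groups are C_0 ≅ Z^6, C_1 ≅ Z^12, C_2 ≅ Z^8.

∂_1: C_1 → C_0 is given by ∂[p,q] = [q] − [p].
The 6×12 boundary matrix has rank 5 and Smith normal form diag(1,1,1,1,1).

Boundary ∂_2: C_2 → C_1 sends each 2-simplex [p,q,r] to [q,r] − [p,r] + [p,q]. For instance
  ∂ABE = BE − AE + AB,
  ∂EFG = FG − EG + EF.
This gives a 12×8 integer matrix of rank 7; reducing to Smith normal form yields diagonal entries (1,1,1,1,1,1,1).

Now H_k = ker ∂_k / im ∂_{k+1}, so:

  H_0: rank C_0 − rank ∂_1 = 6 − 5 = 1, and the invariant factors of ∂_1 are all 1, so H_0 ≅ Z.
  H_1: rank ker ∂_1 − rank ∂_2 = (12 − 5) − 7 = 0, and the invariant factors of ∂_2 are all 1, so H_1 ≅ 0.
  H_2: rank ker ∂_2 − rank ∂_3 = (8 − 7) − 0 = 1, and there is no ∂_3, so H_2 ≅ Z.

Hence the Betti numbers are b_0 = 1, b_1 = 0, b_2 = 1.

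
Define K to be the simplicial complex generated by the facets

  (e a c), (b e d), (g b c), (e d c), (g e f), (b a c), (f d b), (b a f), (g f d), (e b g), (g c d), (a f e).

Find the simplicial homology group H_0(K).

Take the total order a < b < c < d < e < f < g on the vertex set. Then K (dimension 2) consists of the simplices:

  0-simplices (7): a, b, c, d, e, f, g
  1-simplices (18): ab, ac, ae, af, bc, bd, be, bf, bg, cd, ce, cg, de, df, dg, ef, eg, fg
  2-simplices (12): abc, abf, ace, aef, bcg, bde, bdf, beg, cde, cdg, dfg, efg

Hence C_0 ≅ Z^7, C_1 ≅ Z^18, C_2 ≅ Z^12.

∂_1: C_1 → C_0 maps an edge to its endpoints' difference, ∂[p,q] = q − p.
The resulting 7×18 matrix has rank 6, and its Smith normal form has invariant factors (1,1,1,1,1,1).

Boundary ∂_2: C_2 → C_1 acts by ∂[p,q,r] = [q,r] − [p,r] + [p,q]. For instance
  ∂bcg = cg − bg + bc,
  ∂bdf = df − bf + bd.
The resulting 18×12 matrix has rank 12, and its Smith normal form has invariant factors (1,1,1,1,1,1,1,1,1,1,1,2).

Computing H_k = (kernel of ∂_k) / (image of ∂_{k+1}):

  H_0: rank C_0 − rank ∂_1 = 7 − 6 = 1, and the invariant factors of ∂_1 are all 1, so H_0 = Z.

H_0 = Z.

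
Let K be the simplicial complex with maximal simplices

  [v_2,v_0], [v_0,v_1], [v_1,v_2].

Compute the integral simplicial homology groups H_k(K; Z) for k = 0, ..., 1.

H_0 = Z,  H_1 = Z.

We work with the vertex ordering v_0 < v_1 < v_2. The simplices of K, each written with vertices in increasing order, are:

  0-simplices (3): [v_0], [v_1], [v_2]
  1-simplices (3): [v_0,v_1], [v_0,v_2], [v_1,v_2]

so the chain groups are C_0 ≅ Z^3, C_1 ≅ Z^3.

Boundary ∂_1: C_1 → C_0 maps an edge to its endpoints' difference, ∂[p,q] = q − p.
The 3×3 boundary matrix has rank 2 and Smith normal form diag(1,1).

Now H_k = ker ∂_k / im ∂_{k+1}, so:

  H_0: rank C_0 − rank ∂_1 = 3 − 2 = 1, and the invariant factors of ∂_1 are all 1, so H_0 = Z.
  H_1: rank ker ∂_1 − rank ∂_2 = (3 − 2) − 0 = 1, and there is no ∂_2, so H_1 = Z.

(K is a triangulation of the circle S^1.)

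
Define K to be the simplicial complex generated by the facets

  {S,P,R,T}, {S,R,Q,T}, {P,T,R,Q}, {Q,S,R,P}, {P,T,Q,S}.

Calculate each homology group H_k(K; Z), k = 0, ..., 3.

H_0 = Z,  H_1 = 0,  H_2 = 0,  H_3 = Z.

Order the vertices as P < Q < R < S < T. Listing each simplex with vertices in this order, K has dimension 3 with simplices:

  0-simplices (5): P, Q, R, S, T
  1-simplices (10): PQ, PR, PS, PT, QR, QS, QT, RS, RT, ST
  2-simplices (10): PQR, PQS, PQT, PRS, PRT, PST, QRS, QRT, QST, RST
  3-simplices (5): PQRS, PQRT, PQST, PRST, QRST

Hence C_0 ≅ Z^5, C_1 ≅ Z^10, C_2 ≅ Z^10, C_3 ≅ Z^5.

The boundary map ∂_1: C_1 → C_0 sends each edge [p,q] (with p < q) to q − p. For instance
  ∂RS = S − R.
The 5×10 boundary matrix has rank 4 and Smith normal form diag(1,1,1,1).

Boundary ∂_2: C_2 → C_1 maps a triangle to the signed sum of its edges. For instance
  ∂RST = ST − RT + RS,
  ∂QRS = RS − QS + QR.
The resulting 10×10 matrix has rank 6, and its Smith normal form has invariant factors (1,1,1,1,1,1).

The boundary map ∂_3: C_3 → C_2 sends each 3-simplex σ to the alternating sum Σ_i (−1)^i (σ with its i-th vertex removed). For instance
  ∂PQRS = QRS − PRS + PQS − PQR,
  ∂PRST = RST − PST + PRT − PRS.
The resulting 10×5 matrix has rank 4, and its Smith normal form has invariant factors (1,1,1,1).

Reading off H_k = ker ∂_k / im ∂_{k+1}:

  H_0: rank C_0 − rank ∂_1 = 5 − 4 = 1, and the invariant factors of ∂_1 are all 1, so H_0 = Z.
  H_1: rank ker ∂_1 − rank ∂_2 = (10 − 4) − 6 = 0, and the invariant factors of ∂_2 are all 1, so H_1 = 0.
  H_2: rank ker ∂_2 − rank ∂_3 = (10 − 6) − 4 = 0, and the invariant factors of ∂_3 are all 1, so H_2 = 0.
  H_3: rank ker ∂_3 − rank ∂_4 = (5 − 4) − 0 = 1, and there is no ∂_4, so H_3 = Z.

(K is a triangulation of the 3-sphere S^3.)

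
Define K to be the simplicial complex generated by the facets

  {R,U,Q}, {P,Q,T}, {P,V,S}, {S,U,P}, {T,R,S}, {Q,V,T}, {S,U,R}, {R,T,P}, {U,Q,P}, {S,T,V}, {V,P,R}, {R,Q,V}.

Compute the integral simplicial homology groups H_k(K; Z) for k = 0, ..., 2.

H_0 ≅ Z,  H_1 ≅ Z/2Z,  H_2 = 0.

Order the vertices as P < Q < R < S < T < U < V. Listing each simplex with vertices in this order, K has dimension 2 with simplices:

  0-simplices (7): P, Q, R, S, T, U, V
  1-simplices (18): PQ, PR, PS, PT, PU, PV, QR, QT, QU, QV, RS, RT, RU, RV, ST, SU, SV, TV
  2-simplices (12): PQT, PQU, PRT, PRV, PSU, PSV, QRU, QRV, QTV, RST, RSU, STV

giving chain groups C_0 ≅ Z^7, C_1 ≅ Z^18, C_2 ≅ Z^12.

∂_1: C_1 → C_0 sends each edge [p,q] (with p < q) to q − p. For instance
  ∂PT = T − P.
The 7×18 boundary matrix has rank 6 and Smith normal form diag(1,1,1,1,1,1).

Boundary ∂_2: C_2 → C_1 acts by ∂[p,q,r] = [q,r] − [p,r] + [p,q]. For instance
  ∂RST = ST − RT + RS,
  ∂QTV = TV − QV + QT.
This gives a 18×12 integer matrix of rank 12; reducing to Smith normal form yields diagonal entries (1,1,1,1,1,1,1,1,1,1,1,2).

From H_k ≅ ker(∂_k) / im(∂_{k+1}) we obtain:

  H_0: rank C_0 − rank ∂_1 = 7 − 6 = 1, and the invariant factors of ∂_1 are all 1, so H_0 = Z.
  H_1: rank ker ∂_1 − rank ∂_2 = (18 − 6) − 12 = 0, and ∂_2 has invariant factor 2 > 1, so H_1 = Z/2Z.
  H_2: rank ker ∂_2 − rank ∂_3 = (12 − 12) − 0 = 0, and there is no ∂_3, so H_2 = 0.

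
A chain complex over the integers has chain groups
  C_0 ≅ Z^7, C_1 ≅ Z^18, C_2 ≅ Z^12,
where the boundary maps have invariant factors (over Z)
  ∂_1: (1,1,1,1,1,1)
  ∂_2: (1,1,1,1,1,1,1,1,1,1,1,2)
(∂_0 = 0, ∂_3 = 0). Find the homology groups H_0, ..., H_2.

H_0 ≅ Z,  H_1 ≅ Z/2Z,  H_2 = 0.

H_0: b_0 = 7 − 0 − 6 = 1; torsion from ∂_1 factors > 1: none. So H_0 ≅ Z.
H_1: b_1 = 18 − 6 − 12 = 0; torsion from ∂_2 factors > 1: [2]. So H_1 ≅ Z/2Z.
H_2: b_2 = 12 − 12 − 0 = 0; torsion from ∂_3 factors > 1: none. So H_2 ≅ 0.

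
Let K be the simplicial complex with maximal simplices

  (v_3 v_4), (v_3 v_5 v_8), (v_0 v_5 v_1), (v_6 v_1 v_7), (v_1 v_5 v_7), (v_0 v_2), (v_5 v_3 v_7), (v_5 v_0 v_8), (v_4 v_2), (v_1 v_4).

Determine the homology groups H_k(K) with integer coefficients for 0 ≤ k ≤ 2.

Fix the vertex order v_0 < v_1 < v_2 < v_3 < v_4 < v_5 < v_6 < v_7 < v_8 and write every simplex with vertices in increasing order. Then dim K = 2 and the simplices of K are:

  0-simplices (9): [v_0], [v_1], [v_2], [v_3], [v_4], [v_5], [v_6], [v_7], [v_8]
  1-simplices (16): (16 of them)
  2-simplices (6): [v_0,v_1,v_5], [v_0,v_5,v_8], [v_1,v_5,v_7], [v_1,v_6,v_7], [v_3,v_5,v_7], [v_3,v_5,v_8]

Hence C_0 ≅ Z^9, C_1 ≅ Z^16, C_2 ≅ Z^6.

Boundary ∂_1: C_1 → C_0 maps an edge to its endpoints' difference, ∂[p,q] = q − p. For instance
  ∂[v_3,v_4] = [v_4] − [v_3].
The resulting 9×16 matrix has rank 8, and its Smith normal form has invariant factors (1,1,1,1,1,1,1,1).

∂_2: C_2 → C_1 maps a triangle to the signed sum of its edges. For instance
  ∂[v_0,v_5,v_8] = [v_5,v_8] − [v_0,v_8] + [v_0,v_5],
  ∂[v_1,v_6,v_7] = [v_6,v_7] − [v_1,v_7] + [v_1,v_6].
As a 16×6 matrix over Z this has rank 6, with invariant factors (1,1,1,1,1,1).

From H_k ≅ ker(∂_k) / im(∂_{k+1}) we obtain:

  H_0: rank C_0 − rank ∂_1 = 9 − 8 = 1, and the invariant factors of ∂_1 are all 1, so H_0 ≅ Z.
  H_1: rank ker ∂_1 − rank ∂_2 = (16 − 8) − 6 = 2, and the invariant factors of ∂_2 are all 1, so H_1 ≅ Z^2.
  H_2: rank ker ∂_2 − rank ∂_3 = (6 − 6) − 0 = 0, and there is no ∂_3, so H_2 ≅ 0.

H_0 = Z,  H_1 = Z^2,  H_2 = 0.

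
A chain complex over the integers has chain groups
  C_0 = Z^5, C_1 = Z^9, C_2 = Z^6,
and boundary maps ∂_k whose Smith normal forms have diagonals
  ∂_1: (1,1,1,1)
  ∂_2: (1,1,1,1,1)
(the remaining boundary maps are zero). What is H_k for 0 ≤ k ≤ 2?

H_0: b_0 = 5 − 0 − 4 = 1; torsion from ∂_1 factors > 1: none. So H_0 ≅ Z.
H_1: b_1 = 9 − 4 − 5 = 0; torsion from ∂_2 factors > 1: none. So H_1 ≅ 0.
H_2: b_2 = 6 − 5 − 0 = 1; torsion from ∂_3 factors > 1: none. So H_2 ≅ Z.

H_0 ≅ Z,  H_1 = 0,  H_2 ≅ Z.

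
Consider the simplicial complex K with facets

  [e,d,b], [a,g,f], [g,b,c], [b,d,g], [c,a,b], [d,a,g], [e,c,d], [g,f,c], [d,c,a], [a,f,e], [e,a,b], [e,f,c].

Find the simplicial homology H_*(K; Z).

H_0 = Z,  H_1 = Z/2Z,  H_2 = 0.

Order the vertices as a < b < c < d < e < f < g. Listing each simplex with vertices in this order, K has dimension 2 with simplices:

  0-simplices (7): a, b, c, d, e, f, g
  1-simplices (18): ab, ac, ad, ae, af, ag, bc, bd, be, bg, cd, ce, cf, cg, de, dg, ef, fg
  2-simplices (12): abc, abe, acd, adg, aef, afg, bcg, bde, bdg, cde, cef, cfg

so the chain groups are C_0 ≅ Z^7, C_1 ≅ Z^18, C_2 ≅ Z^12.

Boundary ∂_1: C_1 → C_0 maps an edge to its endpoints' difference, ∂[p,q] = q − p.
This gives a 7×18 integer matrix of rank 6; reducing to Smith normal form yields diagonal entries (1,1,1,1,1,1).

The boundary map ∂_2: C_2 → C_1 maps a triangle to the signed sum of its edges. For instance
  ∂afg = fg − ag + af,
  ∂acd = cd − ad + ac.
As a 18×12 matrix over Z this has rank 12, with invariant factors (1,1,1,1,1,1,1,1,1,1,1,2).

Now H_k = ker ∂_k / im ∂_{k+1}, so:

  H_0: rank C_0 − rank ∂_1 = 7 − 6 = 1, and the invariant factors of ∂_1 are all 1, so H_0 ≅ Z.
  H_1: rank ker ∂_1 − rank ∂_2 = (18 − 6) − 12 = 0, and ∂_2 has invariant factor 2 > 1, so H_1 ≅ Z/2Z.
  H_2: rank ker ∂_2 − rank ∂_3 = (12 − 12) − 0 = 0, and there is no ∂_3, so H_2 ≅ 0.

As a check, the Euler characteristic is 7 − 18 + 12 = 1, which agrees with 1 − 0 + 0 = 1.
(K is a triangulation of the real projective plane RP^2.)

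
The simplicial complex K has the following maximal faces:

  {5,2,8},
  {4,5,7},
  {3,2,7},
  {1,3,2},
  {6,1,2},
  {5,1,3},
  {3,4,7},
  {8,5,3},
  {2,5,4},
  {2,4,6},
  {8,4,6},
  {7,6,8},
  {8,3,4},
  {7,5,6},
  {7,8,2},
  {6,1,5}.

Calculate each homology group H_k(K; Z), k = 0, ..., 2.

We work with the vertex ordering 1 < 2 < 3 < 4 < 5 < 6 < 7 < 8. The simplices of K, each written with vertices in increasing order, are:

  0-simplices (8): [1], [2], [3], [4], [5], [6], [7], [8]
  1-simplices (24): (24 of them)
  2-simplices (16): [1,2,3], [1,2,6], [1,3,5], [1,5,6], [2,3,7], [2,4,5], [2,4,6], [2,5,8], [2,7,8], [3,4,7], [3,4,8], [3,5,8], [4,5,7], [4,6,8], [5,6,7], [6,7,8]

so the chain groups are C_0 ≅ Z^8, C_1 ≅ Z^24, C_2 ≅ Z^16.

Boundary ∂_1: C_1 → C_0 is given by ∂[p,q] = [q] − [p].
The resulting 8×24 matrix has rank 7, and its Smith normal form has invariant factors (1,1,1,1,1,1,1).

∂_2: C_2 → C_1 sends each 2-simplex [p,q,r] to [q,r] − [p,r] + [p,q]. For instance
  ∂[2,4,6] = [4,6] − [2,6] + [2,4],
  ∂[2,4,5] = [4,5] − [2,5] + [2,4].
As a 24×16 matrix over Z this has rank 15, with invariant factors (1,1,1,1,1,1,1,1,1,1,1,1,1,1,1).

Computing H_k = (kernel of ∂_k) / (image of ∂_{k+1}):

  H_0: rank C_0 − rank ∂_1 = 8 − 7 = 1, and the invariant factors of ∂_1 are all 1, so H_0 ≅ Z.
  H_1: rank ker ∂_1 − rank ∂_2 = (24 − 7) − 15 = 2, and the invariant factors of ∂_2 are all 1, so H_1 ≅ Z^2.
  H_2: rank ker ∂_2 − rank ∂_3 = (16 − 15) − 0 = 1, and there is no ∂_3, so H_2 ≅ Z.

H_0 = Z,  H_1 = Z^2,  H_2 = Z.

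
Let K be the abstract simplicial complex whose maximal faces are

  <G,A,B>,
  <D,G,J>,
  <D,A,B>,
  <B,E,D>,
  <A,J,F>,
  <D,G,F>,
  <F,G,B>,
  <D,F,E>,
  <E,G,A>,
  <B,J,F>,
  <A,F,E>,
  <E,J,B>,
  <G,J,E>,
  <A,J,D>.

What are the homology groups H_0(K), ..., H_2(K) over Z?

H_0 ≅ Z,  H_1 ≅ Z^2,  H_2 ≅ Z.

Take the total order A < B < D < E < F < G < J on the vertex set. Then K (dimension 2) consists of the simplices:

  0-simplices (7): A, B, D, E, F, G, J
  1-simplices (21): AB, AD, AE, AF, AG, AJ, BD, BE, BF, BG, BJ, DE, DF, DG, DJ, EF, EG, EJ, FG, FJ, GJ
  2-simplices (14): ABD, ABG, ADJ, AEF, AEG, AFJ, BDE, BEJ, BFG, BFJ, DEF, DFG, DGJ, EGJ

giving chain groups C_0 ≅ Z^7, C_1 ≅ Z^21, C_2 ≅ Z^14.

Boundary ∂_1: C_1 → C_0 sends each edge [p,q] (with p < q) to q − p.
The resulting 7×21 matrix has rank 6, and its Smith normal form has invariant factors (1,1,1,1,1,1).

The boundary map ∂_2: C_2 → C_1 maps a triangle to the signed sum of its edges. For instance
  ∂BDE = DE − BE + BD,
  ∂BEJ = EJ − BJ + BE.
This gives a 21×14 integer matrix of rank 13; reducing to Smith normal form yields diagonal entries (1,1,1,1,1,1,1,1,1,1,1,1,1).

Computing H_k = (kernel of ∂_k) / (image of ∂_{k+1}):

  H_0: rank C_0 − rank ∂_1 = 7 − 6 = 1, and the invariant factors of ∂_1 are all 1, so H_0 ≅ Z.
  H_1: rank ker ∂_1 − rank ∂_2 = (21 − 6) − 13 = 2, and the invariant factors of ∂_2 are all 1, so H_1 ≅ Z^2.
  H_2: rank ker ∂_2 − rank ∂_3 = (14 − 13) − 0 = 1, and there is no ∂_3, so H_2 ≅ Z.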